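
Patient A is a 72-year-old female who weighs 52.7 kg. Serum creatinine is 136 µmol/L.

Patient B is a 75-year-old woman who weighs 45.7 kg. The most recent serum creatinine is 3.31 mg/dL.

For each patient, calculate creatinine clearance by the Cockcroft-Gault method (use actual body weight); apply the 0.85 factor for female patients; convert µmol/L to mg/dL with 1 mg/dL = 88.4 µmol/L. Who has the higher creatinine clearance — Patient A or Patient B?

Patient A

Patient A: SCr = 136 / 88.4 = 1.538 mg/dL
Patient A: CrCl = (140 − 72) × 52.7 / (72 × 1.538) × 0.85 = 3583.6 / 110.74 × 0.85 ≈ 27.5 mL/min
Patient B: CrCl = (140 − 75) × 45.7 / (72 × 3.31) × 0.85 = 2970.5 / 238.32 × 0.85 ≈ 10.6 mL/min
27.5 vs 10.6 mL/min → Patient A is higher.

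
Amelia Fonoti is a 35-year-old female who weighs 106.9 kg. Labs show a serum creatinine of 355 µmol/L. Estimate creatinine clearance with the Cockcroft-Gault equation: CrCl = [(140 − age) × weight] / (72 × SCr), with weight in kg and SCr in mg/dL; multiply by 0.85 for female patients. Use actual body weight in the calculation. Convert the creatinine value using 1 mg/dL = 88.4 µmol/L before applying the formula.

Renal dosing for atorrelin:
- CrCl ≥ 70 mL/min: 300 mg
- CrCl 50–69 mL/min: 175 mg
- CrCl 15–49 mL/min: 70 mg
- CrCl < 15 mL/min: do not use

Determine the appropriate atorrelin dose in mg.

SCr = 355 / 88.4 = 4.016 mg/dL
CrCl = (140 − 35) × 106.9 / (72 × 4.016) × 0.85 = 11224.5 / 289.15 × 0.85 ≈ 33.0 mL/min
CrCl ≈ 33 mL/min → bracket 15–49 mL/min.
Dose for this bracket: 70 mg.

70 mg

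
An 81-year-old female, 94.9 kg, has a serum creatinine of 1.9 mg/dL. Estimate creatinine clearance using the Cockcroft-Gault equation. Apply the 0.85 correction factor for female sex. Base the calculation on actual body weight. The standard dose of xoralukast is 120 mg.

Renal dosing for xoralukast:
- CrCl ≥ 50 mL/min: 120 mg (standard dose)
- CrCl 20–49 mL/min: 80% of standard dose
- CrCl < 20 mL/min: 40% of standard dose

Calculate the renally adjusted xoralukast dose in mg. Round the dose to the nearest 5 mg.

CrCl = (140 − 81) × 94.9 / (72 × 1.9) × 0.85 = 5599.1 / 136.80 × 0.85 ≈ 34.8 mL/min
CrCl ≈ 35 mL/min → bracket 20–49 mL/min.
80% of 120 mg = 96 mg → 95 mg

95 mg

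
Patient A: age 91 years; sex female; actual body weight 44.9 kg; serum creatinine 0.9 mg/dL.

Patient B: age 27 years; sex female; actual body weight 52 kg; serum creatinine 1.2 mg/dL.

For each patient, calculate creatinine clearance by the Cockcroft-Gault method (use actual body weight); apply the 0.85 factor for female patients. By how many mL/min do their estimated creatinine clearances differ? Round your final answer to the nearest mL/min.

Patient A: CrCl = (140 − 91) × 44.9 / (72 × 0.9) × 0.85 = 2200.1 / 64.80 × 0.85 ≈ 28.9 mL/min
Patient B: CrCl = (140 − 27) × 52 / (72 × 1.2) × 0.85 = 5876.0 / 86.40 × 0.85 ≈ 57.8 mL/min
|28.9 − 57.8| = 28.9 mL/min

29 mL/min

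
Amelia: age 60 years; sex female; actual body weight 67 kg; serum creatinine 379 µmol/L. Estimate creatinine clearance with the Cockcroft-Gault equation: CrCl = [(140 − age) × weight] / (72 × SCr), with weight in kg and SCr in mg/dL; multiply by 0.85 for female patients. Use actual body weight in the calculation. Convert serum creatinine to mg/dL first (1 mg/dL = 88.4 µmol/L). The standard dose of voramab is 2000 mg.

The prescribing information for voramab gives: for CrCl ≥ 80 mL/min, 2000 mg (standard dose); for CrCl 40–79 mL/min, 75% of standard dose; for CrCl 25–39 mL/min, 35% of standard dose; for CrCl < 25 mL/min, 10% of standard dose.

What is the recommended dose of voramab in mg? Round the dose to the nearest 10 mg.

SCr = 379 / 88.4 = 4.287 mg/dL
CrCl = (140 − 60) × 67 / (72 × 4.287) × 0.85 = 5360.0 / 308.66 × 0.85 ≈ 14.8 mL/min
CrCl ≈ 15 mL/min → bracket < 25 mL/min.
10% of 2000 mg = 200 mg

200 mg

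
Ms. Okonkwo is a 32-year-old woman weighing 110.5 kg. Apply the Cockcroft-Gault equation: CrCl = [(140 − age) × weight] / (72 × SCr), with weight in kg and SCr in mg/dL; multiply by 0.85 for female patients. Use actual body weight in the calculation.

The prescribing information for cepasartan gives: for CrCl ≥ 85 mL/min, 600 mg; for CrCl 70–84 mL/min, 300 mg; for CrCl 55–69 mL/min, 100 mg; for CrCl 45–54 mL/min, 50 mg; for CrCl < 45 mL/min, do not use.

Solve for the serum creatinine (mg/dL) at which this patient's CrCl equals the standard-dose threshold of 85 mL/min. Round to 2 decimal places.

Standard dose requires CrCl ≥ 85 mL/min.
Set (140 − 32) × 110.5 × 0.85 / (72 × SCr) = 85
SCr = (140 − 32) × 110.5 × 0.85 / (72 × 85) = 1.657 mg/dL

1.66 mg/dL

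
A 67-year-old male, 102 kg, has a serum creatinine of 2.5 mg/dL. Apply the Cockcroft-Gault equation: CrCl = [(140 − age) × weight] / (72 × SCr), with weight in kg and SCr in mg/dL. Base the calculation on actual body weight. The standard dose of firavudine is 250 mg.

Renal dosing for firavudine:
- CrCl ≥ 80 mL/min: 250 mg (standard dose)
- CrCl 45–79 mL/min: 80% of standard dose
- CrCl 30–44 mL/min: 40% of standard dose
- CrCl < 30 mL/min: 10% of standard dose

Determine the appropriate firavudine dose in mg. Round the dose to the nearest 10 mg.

100 mg

CrCl = (140 − 67) × 102 / (72 × 2.5) = 7446.0 / 180.00 ≈ 41.4 mL/min
CrCl ≈ 41 mL/min → bracket 30–44 mL/min.
40% of 250 mg = 100 mg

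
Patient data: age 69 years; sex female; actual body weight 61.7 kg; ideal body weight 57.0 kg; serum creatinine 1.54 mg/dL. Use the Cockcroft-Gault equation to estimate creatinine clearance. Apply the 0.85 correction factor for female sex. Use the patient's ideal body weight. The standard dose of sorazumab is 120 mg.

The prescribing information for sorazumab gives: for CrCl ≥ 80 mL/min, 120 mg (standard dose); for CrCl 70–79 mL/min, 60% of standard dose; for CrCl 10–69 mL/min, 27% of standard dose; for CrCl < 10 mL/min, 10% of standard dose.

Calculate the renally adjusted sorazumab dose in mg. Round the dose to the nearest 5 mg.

CrCl = (140 − 69) × 57 / (72 × 1.54) × 0.85 = 4047.0 / 110.88 × 0.85 ≈ 31.0 mL/min
CrCl ≈ 31 mL/min → bracket 10–69 mL/min.
27% of 120 mg = 32.4 mg → 30 mg

30 mg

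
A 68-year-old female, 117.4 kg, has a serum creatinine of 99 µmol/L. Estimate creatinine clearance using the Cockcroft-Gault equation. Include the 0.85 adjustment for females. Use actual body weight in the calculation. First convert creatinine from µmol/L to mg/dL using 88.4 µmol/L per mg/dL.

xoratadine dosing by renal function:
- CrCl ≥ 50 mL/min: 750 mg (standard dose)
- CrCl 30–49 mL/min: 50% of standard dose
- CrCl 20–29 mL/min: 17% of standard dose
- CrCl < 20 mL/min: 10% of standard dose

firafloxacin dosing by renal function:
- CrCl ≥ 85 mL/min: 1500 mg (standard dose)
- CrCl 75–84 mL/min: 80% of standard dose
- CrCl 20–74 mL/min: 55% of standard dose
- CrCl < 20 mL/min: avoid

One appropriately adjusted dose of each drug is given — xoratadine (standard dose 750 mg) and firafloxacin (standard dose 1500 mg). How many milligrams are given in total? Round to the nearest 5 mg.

SCr = 99 / 88.4 = 1.12 mg/dL
CrCl = (140 − 68) × 117.4 / (72 × 1.12) × 0.85 = 8452.8 / 80.64 × 0.85 ≈ 89.1 mL/min
CrCl ≈ 89 mL/min.
xoratadine: ≥ 50 mL/min → 100% of 750 mg = 750 mg.
firafloxacin: ≥ 85 mL/min → 100% of 1500 mg = 1500 mg.
Total = 750 + 1500 = 2250 mg.

2250 mg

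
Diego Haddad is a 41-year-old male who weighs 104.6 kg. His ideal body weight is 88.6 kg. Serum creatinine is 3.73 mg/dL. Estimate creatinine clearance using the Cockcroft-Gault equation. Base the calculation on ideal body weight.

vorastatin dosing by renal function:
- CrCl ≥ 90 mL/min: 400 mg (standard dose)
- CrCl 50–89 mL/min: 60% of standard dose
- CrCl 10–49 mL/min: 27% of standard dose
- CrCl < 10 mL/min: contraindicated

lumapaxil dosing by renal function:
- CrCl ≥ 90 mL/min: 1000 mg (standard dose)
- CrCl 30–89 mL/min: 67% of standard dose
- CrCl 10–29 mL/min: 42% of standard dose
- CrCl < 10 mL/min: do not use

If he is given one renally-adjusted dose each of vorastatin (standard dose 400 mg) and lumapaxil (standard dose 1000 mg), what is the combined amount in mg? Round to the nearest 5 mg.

780 mg

CrCl = (140 − 41) × 88.6 / (72 × 3.73) = 8771.4 / 268.56 ≈ 32.7 mL/min
CrCl ≈ 33 mL/min.
vorastatin: 10–49 mL/min → 27% of 400 mg = 108 mg.
lumapaxil: 30–89 mL/min → 67% of 1000 mg = 670 mg.
Total = 108 + 670 = 778 mg.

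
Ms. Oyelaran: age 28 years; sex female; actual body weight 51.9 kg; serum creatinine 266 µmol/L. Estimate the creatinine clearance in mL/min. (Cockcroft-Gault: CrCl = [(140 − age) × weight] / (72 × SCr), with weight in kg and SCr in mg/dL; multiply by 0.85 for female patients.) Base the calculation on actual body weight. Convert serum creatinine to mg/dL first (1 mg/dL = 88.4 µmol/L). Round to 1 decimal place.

SCr = 266 / 88.4 = 3.009 mg/dL
CrCl = (140 − 28) × 51.9 / (72 × 3.009) × 0.85 = 5812.8 / 216.65 × 0.85 ≈ 22.8 mL/min

22.8 mL/min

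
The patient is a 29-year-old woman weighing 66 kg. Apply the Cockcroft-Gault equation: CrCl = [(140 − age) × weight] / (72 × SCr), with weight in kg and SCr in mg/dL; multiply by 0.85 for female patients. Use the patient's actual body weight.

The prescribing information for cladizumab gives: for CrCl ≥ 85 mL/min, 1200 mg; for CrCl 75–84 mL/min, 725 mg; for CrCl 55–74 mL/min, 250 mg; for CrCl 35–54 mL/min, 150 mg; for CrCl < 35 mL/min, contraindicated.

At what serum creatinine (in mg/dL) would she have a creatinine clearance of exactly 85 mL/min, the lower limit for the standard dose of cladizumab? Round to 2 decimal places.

1.02 mg/dL

Standard dose requires CrCl ≥ 85 mL/min.
Set (140 − 29) × 66 × 0.85 / (72 × SCr) = 85
SCr = (140 − 29) × 66 × 0.85 / (72 × 85) = 1.017 mg/dL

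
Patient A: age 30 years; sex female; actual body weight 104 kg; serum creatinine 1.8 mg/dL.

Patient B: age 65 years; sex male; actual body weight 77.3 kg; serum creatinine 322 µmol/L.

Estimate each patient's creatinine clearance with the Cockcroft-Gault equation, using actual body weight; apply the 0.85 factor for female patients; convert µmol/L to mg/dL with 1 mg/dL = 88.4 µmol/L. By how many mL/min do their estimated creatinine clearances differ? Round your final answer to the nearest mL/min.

53 mL/min

Patient A: CrCl = (140 − 30) × 104 / (72 × 1.8) × 0.85 = 11440.0 / 129.60 × 0.85 ≈ 75.0 mL/min
Patient B: SCr = 322 / 88.4 = 3.643 mg/dL
Patient B: CrCl = (140 − 65) × 77.3 / (72 × 3.643) = 5797.5 / 262.30 ≈ 22.1 mL/min
|75.0 − 22.1| = 52.9 mL/min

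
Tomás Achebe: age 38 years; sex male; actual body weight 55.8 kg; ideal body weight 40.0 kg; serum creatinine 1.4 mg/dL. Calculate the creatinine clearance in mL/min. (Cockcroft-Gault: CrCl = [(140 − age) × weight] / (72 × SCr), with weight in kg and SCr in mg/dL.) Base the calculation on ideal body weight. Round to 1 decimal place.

CrCl = (140 − 38) × 40 / (72 × 1.4) = 4080.0 / 100.80 ≈ 40.5 mL/min

40.5 mL/min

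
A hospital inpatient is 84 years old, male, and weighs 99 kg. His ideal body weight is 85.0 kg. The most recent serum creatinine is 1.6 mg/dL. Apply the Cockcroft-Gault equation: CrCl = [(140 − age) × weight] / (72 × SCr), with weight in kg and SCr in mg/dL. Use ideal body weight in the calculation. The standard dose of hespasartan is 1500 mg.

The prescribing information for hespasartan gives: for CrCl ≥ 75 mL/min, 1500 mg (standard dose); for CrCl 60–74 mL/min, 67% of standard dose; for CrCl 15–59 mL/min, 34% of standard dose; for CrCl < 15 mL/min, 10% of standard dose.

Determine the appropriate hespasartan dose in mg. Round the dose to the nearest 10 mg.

510 mg

CrCl = (140 − 84) × 85 / (72 × 1.6) = 4760.0 / 115.20 ≈ 41.3 mL/min
CrCl ≈ 41 mL/min → bracket 15–59 mL/min.
34% of 1500 mg = 510 mg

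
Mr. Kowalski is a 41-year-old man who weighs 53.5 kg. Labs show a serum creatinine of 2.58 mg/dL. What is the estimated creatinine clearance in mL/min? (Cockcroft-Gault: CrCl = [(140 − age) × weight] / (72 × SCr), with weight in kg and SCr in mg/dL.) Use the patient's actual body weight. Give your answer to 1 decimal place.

28.5 mL/min

CrCl = (140 − 41) × 53.5 / (72 × 2.58) = 5296.5 / 185.76 ≈ 28.5 mL/min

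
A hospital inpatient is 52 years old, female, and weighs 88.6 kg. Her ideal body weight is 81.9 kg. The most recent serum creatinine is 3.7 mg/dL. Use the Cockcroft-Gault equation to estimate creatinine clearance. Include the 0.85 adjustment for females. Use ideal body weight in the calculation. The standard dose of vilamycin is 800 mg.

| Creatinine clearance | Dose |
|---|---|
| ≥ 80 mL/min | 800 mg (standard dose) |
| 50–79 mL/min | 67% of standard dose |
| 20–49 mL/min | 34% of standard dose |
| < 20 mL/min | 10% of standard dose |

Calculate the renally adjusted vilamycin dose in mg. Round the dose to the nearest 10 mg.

CrCl = (140 − 52) × 81.9 / (72 × 3.7) × 0.85 = 7207.2 / 266.40 × 0.85 ≈ 23.0 mL/min
CrCl ≈ 23 mL/min → bracket 20–49 mL/min.
34% of 800 mg = 272 mg → 270 mg

270 mg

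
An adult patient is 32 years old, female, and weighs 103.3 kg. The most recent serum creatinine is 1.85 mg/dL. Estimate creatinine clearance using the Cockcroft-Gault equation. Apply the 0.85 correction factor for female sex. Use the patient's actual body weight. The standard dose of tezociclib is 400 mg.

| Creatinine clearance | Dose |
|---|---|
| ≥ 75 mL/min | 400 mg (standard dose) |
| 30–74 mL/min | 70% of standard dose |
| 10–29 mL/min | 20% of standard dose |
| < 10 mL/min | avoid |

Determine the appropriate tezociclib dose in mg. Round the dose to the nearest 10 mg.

CrCl = (140 − 32) × 103.3 / (72 × 1.85) × 0.85 = 11156.4 / 133.20 × 0.85 ≈ 71.2 mL/min
CrCl ≈ 71 mL/min → bracket 30–74 mL/min.
70% of 400 mg = 280 mg

280 mg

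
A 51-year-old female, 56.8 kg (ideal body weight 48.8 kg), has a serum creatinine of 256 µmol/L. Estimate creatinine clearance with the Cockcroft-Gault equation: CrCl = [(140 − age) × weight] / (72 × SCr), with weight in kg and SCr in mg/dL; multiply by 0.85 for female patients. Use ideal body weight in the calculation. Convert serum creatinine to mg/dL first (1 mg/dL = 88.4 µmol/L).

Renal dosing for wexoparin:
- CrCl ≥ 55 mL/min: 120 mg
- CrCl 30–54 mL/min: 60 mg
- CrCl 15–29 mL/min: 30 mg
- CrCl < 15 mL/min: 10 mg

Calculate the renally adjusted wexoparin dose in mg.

SCr = 256 / 88.4 = 2.896 mg/dL
CrCl = (140 − 51) × 48.8 / (72 × 2.896) × 0.85 = 4343.2 / 208.51 × 0.85 ≈ 17.7 mL/min
CrCl ≈ 18 mL/min → bracket 15–29 mL/min.
Dose for this bracket: 30 mg.

30 mg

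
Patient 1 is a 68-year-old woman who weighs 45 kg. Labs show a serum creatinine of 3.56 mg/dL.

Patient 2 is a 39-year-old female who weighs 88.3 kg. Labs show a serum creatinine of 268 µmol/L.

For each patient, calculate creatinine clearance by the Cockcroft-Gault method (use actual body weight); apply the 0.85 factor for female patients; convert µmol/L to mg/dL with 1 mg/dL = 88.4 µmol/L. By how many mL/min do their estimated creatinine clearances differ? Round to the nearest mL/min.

24 mL/min

Patient 1: CrCl = (140 − 68) × 45 / (72 × 3.56) × 0.85 = 3240.0 / 256.32 × 0.85 ≈ 10.7 mL/min
Patient 2: SCr = 268 / 88.4 = 3.032 mg/dL
Patient 2: CrCl = (140 − 39) × 88.3 / (72 × 3.032) × 0.85 = 8918.3 / 218.30 × 0.85 ≈ 34.7 mL/min
|10.7 − 34.7| = 24.0 mL/min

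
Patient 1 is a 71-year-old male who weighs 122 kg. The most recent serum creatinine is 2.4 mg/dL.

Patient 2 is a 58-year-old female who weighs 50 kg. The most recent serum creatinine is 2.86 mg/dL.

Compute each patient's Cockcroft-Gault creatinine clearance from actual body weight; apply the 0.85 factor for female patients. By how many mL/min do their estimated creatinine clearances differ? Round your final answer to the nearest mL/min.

32 mL/min

Patient 1: CrCl = (140 − 71) × 122 / (72 × 2.4) = 8418.0 / 172.80 ≈ 48.7 mL/min
Patient 2: CrCl = (140 − 58) × 50 / (72 × 2.86) × 0.85 = 4100.0 / 205.92 × 0.85 ≈ 16.9 mL/min
|48.7 − 16.9| = 31.8 mL/min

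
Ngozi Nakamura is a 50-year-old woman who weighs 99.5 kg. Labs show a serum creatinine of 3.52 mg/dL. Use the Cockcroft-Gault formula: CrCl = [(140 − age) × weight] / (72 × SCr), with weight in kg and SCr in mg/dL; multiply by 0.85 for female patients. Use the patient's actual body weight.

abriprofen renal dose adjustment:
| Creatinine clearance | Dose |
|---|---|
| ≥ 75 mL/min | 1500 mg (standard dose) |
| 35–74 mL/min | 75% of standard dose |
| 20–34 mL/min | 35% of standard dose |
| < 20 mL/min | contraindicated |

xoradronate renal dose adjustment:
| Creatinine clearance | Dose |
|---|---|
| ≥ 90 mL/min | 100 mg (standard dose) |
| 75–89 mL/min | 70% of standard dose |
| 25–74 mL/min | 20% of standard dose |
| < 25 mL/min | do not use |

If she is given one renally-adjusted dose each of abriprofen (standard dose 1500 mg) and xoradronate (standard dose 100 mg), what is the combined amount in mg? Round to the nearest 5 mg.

545 mg

CrCl = (140 − 50) × 99.5 / (72 × 3.52) × 0.85 = 8955.0 / 253.44 × 0.85 ≈ 30.0 mL/min
CrCl ≈ 30 mL/min.
abriprofen: 20–34 mL/min → 35% of 1500 mg = 525 mg.
xoradronate: 25–74 mL/min → 20% of 100 mg = 20 mg.
Total = 525 + 20 = 545 mg.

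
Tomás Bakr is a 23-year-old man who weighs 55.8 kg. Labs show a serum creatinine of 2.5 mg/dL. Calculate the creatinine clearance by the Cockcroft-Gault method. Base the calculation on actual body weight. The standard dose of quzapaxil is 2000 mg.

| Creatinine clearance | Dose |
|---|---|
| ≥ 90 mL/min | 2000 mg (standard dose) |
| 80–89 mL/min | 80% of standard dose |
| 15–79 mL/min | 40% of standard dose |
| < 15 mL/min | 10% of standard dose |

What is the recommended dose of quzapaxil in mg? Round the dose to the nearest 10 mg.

CrCl = (140 − 23) × 55.8 / (72 × 2.5) = 6528.6 / 180.00 ≈ 36.3 mL/min
CrCl ≈ 36 mL/min → bracket 15–79 mL/min.
40% of 2000 mg = 800 mg

800 mg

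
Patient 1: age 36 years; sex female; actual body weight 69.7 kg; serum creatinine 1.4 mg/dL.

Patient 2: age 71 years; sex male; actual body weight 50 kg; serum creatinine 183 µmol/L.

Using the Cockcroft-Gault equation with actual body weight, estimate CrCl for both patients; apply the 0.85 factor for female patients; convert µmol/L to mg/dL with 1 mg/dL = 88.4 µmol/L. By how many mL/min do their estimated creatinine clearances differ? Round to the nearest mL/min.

Patient 1: CrCl = (140 − 36) × 69.7 / (72 × 1.4) × 0.85 = 7248.8 / 100.80 × 0.85 ≈ 61.1 mL/min
Patient 2: SCr = 183 / 88.4 = 2.07 mg/dL
Patient 2: CrCl = (140 − 71) × 50 / (72 × 2.07) = 3450.0 / 149.04 ≈ 23.1 mL/min
|61.1 − 23.1| = 38.0 mL/min

38 mL/min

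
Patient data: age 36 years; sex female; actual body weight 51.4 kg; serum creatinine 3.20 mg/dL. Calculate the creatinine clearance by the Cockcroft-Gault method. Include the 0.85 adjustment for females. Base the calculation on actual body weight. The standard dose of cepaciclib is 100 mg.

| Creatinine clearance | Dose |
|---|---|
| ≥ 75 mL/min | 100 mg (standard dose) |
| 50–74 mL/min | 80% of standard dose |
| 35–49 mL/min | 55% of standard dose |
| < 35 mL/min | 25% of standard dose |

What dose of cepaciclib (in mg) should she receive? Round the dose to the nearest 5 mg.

25 mg

CrCl = (140 − 36) × 51.4 / (72 × 3.2) × 0.85 = 5345.6 / 230.40 × 0.85 ≈ 19.7 mL/min
CrCl ≈ 20 mL/min → bracket < 35 mL/min.
25% of 100 mg = 25 mg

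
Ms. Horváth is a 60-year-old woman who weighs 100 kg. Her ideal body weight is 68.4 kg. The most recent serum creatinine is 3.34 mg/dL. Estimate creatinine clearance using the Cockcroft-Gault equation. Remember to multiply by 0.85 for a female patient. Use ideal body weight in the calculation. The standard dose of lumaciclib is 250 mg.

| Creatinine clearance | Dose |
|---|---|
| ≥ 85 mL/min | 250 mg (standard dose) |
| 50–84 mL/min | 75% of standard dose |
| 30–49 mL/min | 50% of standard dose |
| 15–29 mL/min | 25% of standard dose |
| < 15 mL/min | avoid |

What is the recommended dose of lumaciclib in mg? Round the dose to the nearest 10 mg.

CrCl = (140 − 60) × 68.4 / (72 × 3.34) × 0.85 = 5472.0 / 240.48 × 0.85 ≈ 19.3 mL/min
CrCl ≈ 19 mL/min → bracket 15–29 mL/min.
25% of 250 mg = 62.5 mg → 60 mg

60 mg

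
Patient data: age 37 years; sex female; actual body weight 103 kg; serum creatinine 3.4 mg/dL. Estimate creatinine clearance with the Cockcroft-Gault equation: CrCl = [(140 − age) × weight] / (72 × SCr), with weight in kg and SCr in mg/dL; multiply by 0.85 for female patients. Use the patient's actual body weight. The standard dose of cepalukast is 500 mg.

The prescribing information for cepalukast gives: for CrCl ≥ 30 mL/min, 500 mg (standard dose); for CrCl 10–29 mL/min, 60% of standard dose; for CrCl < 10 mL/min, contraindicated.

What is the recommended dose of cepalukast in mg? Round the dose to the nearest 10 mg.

CrCl = (140 − 37) × 103 / (72 × 3.4) × 0.85 = 10609.0 / 244.80 × 0.85 ≈ 36.8 mL/min
CrCl ≈ 37 mL/min → bracket ≥ 30 mL/min.
100% of 500 mg = 500 mg

500 mg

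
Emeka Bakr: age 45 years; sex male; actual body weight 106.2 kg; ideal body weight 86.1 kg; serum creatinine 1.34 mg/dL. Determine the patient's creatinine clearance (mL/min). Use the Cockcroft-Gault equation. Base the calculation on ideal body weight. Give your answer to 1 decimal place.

CrCl = (140 − 45) × 86.1 / (72 × 1.34) = 8179.5 / 96.48 ≈ 84.8 mL/min

84.8 mL/min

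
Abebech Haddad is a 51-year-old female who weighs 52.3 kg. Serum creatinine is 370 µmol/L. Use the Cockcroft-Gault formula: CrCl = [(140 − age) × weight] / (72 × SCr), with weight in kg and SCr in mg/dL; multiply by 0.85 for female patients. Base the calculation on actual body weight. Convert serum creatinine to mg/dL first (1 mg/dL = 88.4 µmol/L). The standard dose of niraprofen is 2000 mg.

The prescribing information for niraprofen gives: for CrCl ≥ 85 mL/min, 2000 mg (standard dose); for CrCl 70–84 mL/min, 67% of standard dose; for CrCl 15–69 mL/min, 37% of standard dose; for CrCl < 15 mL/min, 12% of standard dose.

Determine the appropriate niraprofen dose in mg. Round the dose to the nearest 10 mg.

240 mg

SCr = 370 / 88.4 = 4.186 mg/dL
CrCl = (140 − 51) × 52.3 / (72 × 4.186) × 0.85 = 4654.7 / 301.39 × 0.85 ≈ 13.1 mL/min
CrCl ≈ 13 mL/min → bracket < 15 mL/min.
12% of 2000 mg = 240 mg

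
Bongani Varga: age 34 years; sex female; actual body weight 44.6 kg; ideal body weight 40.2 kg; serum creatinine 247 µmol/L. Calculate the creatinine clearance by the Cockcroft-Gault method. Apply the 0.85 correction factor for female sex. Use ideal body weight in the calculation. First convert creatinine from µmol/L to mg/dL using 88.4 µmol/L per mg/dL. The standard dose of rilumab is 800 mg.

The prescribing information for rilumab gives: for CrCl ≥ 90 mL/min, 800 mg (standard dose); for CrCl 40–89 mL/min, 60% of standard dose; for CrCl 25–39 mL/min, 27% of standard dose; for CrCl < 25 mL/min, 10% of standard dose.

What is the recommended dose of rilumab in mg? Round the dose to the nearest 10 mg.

SCr = 247 / 88.4 = 2.794 mg/dL
CrCl = (140 − 34) × 40.2 / (72 × 2.794) × 0.85 = 4261.2 / 201.17 × 0.85 ≈ 18.0 mL/min
CrCl ≈ 18 mL/min → bracket < 25 mL/min.
10% of 800 mg = 80 mg

80 mg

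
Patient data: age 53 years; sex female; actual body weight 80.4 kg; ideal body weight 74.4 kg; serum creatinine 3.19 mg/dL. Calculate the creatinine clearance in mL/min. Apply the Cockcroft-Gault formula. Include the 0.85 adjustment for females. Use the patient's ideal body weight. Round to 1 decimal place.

CrCl = (140 − 53) × 74.4 / (72 × 3.19) × 0.85 = 6472.8 / 229.68 × 0.85 ≈ 24.0 mL/min

24.0 mL/min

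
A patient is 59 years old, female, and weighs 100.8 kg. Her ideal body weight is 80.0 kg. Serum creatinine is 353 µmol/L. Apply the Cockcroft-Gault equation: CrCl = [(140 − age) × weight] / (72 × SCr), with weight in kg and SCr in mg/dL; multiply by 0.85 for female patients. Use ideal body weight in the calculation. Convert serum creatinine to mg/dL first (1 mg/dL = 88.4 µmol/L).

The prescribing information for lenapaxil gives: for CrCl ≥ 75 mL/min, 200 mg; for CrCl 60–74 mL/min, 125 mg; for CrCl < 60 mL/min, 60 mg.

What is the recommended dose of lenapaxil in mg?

SCr = 353 / 88.4 = 3.993 mg/dL
CrCl = (140 − 59) × 80 / (72 × 3.993) × 0.85 = 6480.0 / 287.50 × 0.85 ≈ 19.2 mL/min
CrCl ≈ 19 mL/min → bracket < 60 mL/min.
Dose for this bracket: 60 mg.

60 mg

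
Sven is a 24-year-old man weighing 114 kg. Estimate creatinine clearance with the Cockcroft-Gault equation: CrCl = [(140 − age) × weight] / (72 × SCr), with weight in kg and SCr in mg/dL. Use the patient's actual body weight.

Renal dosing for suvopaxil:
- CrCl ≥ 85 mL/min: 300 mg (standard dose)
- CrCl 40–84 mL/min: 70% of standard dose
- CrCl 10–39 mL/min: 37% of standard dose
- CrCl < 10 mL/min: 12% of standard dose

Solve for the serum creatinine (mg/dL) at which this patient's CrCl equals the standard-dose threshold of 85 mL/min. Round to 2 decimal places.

2.16 mg/dL

Standard dose requires CrCl ≥ 85 mL/min.
Set (140 − 24) × 114 / (72 × SCr) = 85
SCr = (140 − 24) × 114 / (72 × 85) = 2.161 mg/dL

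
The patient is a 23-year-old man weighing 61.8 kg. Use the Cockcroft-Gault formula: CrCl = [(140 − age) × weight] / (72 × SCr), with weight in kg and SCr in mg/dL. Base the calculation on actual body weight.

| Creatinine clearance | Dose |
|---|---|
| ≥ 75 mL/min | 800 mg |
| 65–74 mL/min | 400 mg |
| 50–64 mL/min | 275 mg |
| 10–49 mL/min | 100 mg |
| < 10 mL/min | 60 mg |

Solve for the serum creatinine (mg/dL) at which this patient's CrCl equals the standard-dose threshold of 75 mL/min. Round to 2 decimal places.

1.34 mg/dL

Standard dose requires CrCl ≥ 75 mL/min.
Set (140 − 23) × 61.8 / (72 × SCr) = 75
SCr = (140 − 23) × 61.8 / (72 × 75) = 1.339 mg/dL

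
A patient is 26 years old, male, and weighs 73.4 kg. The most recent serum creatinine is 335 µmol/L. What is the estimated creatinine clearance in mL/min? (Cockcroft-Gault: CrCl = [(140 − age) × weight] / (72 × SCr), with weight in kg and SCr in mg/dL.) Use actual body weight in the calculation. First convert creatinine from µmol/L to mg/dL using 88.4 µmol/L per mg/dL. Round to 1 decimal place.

30.7 mL/min

SCr = 335 / 88.4 = 3.79 mg/dL
CrCl = (140 − 26) × 73.4 / (72 × 3.79) = 8367.6 / 272.88 ≈ 30.7 mL/min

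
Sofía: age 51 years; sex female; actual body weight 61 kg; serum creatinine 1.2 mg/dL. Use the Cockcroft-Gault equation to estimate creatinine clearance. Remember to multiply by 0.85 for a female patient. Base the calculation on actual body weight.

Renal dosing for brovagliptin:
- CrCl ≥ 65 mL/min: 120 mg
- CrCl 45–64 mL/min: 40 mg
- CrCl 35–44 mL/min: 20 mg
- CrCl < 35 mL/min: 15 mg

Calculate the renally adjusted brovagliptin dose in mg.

40 mg

CrCl = (140 − 51) × 61 / (72 × 1.2) × 0.85 = 5429.0 / 86.40 × 0.85 ≈ 53.4 mL/min
CrCl ≈ 53 mL/min → bracket 45–64 mL/min.
Dose for this bracket: 40 mg.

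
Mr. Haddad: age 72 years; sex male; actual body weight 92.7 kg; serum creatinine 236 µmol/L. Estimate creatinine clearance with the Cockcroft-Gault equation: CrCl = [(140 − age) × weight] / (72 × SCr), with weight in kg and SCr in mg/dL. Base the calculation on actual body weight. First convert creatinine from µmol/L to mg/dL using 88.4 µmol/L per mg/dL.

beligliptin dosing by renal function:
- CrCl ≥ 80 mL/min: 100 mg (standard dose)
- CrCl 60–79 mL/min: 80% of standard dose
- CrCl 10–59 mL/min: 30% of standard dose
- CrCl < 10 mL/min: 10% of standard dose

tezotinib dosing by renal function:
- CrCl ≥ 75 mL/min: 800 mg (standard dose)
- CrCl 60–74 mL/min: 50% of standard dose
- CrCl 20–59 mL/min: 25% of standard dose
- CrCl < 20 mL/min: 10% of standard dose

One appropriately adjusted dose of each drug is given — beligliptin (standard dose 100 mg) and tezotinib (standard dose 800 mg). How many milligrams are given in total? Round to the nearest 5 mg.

SCr = 236 / 88.4 = 2.67 mg/dL
CrCl = (140 − 72) × 92.7 / (72 × 2.67) = 6303.6 / 192.24 ≈ 32.8 mL/min
CrCl ≈ 33 mL/min.
beligliptin: 10–59 mL/min → 30% of 100 mg = 30 mg.
tezotinib: 20–59 mL/min → 25% of 800 mg = 200 mg.
Total = 30 + 200 = 230 mg.

230 mg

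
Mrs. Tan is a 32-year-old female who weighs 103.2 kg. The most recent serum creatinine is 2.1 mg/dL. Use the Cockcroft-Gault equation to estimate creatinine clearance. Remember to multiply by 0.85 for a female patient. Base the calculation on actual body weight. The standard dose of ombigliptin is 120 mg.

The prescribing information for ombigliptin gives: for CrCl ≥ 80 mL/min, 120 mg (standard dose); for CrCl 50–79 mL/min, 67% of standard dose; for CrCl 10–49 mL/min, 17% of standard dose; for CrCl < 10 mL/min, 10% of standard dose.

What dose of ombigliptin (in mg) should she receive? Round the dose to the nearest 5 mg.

80 mg

CrCl = (140 − 32) × 103.2 / (72 × 2.1) × 0.85 = 11145.6 / 151.20 × 0.85 ≈ 62.7 mL/min
CrCl ≈ 63 mL/min → bracket 50–79 mL/min.
67% of 120 mg = 80.4 mg → 80 mg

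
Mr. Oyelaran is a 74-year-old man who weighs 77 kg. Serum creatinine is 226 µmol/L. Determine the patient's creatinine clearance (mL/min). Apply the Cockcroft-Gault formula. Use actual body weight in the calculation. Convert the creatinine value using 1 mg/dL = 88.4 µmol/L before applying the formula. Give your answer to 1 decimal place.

27.6 mL/min

SCr = 226 / 88.4 = 2.557 mg/dL
CrCl = (140 − 74) × 77 / (72 × 2.557) = 5082.0 / 184.10 ≈ 27.6 mL/min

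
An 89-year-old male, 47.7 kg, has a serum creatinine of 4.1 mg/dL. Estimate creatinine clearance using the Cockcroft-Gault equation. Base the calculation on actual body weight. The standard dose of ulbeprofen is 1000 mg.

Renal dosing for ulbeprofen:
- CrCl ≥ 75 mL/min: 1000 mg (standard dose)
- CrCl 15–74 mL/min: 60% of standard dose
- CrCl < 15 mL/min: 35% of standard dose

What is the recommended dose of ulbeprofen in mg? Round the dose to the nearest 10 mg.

350 mg

CrCl = (140 − 89) × 47.7 / (72 × 4.1) = 2432.7 / 295.20 ≈ 8.2 mL/min
CrCl ≈ 8 mL/min → bracket < 15 mL/min.
35% of 1000 mg = 350 mg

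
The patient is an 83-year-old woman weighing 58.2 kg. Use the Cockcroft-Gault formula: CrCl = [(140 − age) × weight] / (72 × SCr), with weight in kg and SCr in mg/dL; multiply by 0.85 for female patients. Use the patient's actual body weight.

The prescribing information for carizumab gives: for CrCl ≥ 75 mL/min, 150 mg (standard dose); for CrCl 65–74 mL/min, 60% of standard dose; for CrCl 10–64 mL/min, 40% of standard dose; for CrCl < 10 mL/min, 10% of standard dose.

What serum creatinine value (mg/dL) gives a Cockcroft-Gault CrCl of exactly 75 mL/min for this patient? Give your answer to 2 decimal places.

Standard dose requires CrCl ≥ 75 mL/min.
Set (140 − 83) × 58.2 × 0.85 / (72 × SCr) = 75
SCr = (140 − 83) × 58.2 × 0.85 / (72 × 75) = 0.522 mg/dL

0.52 mg/dL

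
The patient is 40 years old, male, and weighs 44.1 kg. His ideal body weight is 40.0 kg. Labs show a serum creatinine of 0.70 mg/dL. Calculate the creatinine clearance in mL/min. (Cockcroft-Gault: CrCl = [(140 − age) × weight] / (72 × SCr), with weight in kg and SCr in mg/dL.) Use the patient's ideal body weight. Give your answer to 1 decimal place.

CrCl = (140 − 40) × 40 / (72 × 0.7) = 4000.0 / 50.40 ≈ 79.4 mL/min

79.4 mL/min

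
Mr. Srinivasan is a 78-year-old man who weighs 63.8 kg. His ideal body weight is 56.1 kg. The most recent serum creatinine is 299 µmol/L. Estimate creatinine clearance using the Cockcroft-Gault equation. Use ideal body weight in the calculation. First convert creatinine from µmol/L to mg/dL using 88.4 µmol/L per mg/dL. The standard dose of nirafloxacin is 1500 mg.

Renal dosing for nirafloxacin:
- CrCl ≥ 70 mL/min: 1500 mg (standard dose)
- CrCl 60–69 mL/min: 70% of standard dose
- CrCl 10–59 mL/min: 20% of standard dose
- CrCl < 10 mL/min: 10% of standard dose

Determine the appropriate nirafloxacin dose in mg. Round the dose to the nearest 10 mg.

SCr = 299 / 88.4 = 3.382 mg/dL
CrCl = (140 − 78) × 56.1 / (72 × 3.382) = 3478.2 / 243.50 ≈ 14.3 mL/min
CrCl ≈ 14 mL/min → bracket 10–59 mL/min.
20% of 1500 mg = 300 mg

300 mg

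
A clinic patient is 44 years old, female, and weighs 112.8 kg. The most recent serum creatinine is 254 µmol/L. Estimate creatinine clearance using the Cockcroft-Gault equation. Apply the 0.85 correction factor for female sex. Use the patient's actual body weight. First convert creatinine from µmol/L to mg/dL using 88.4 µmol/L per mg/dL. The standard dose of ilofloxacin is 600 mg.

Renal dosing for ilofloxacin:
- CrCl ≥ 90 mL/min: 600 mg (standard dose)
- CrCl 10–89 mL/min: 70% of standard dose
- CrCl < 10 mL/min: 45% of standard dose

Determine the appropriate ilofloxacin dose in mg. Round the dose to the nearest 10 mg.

420 mg

SCr = 254 / 88.4 = 2.873 mg/dL
CrCl = (140 − 44) × 112.8 / (72 × 2.873) × 0.85 = 10828.8 / 206.86 × 0.85 ≈ 44.5 mL/min
CrCl ≈ 44 mL/min → bracket 10–89 mL/min.
70% of 600 mg = 420 mg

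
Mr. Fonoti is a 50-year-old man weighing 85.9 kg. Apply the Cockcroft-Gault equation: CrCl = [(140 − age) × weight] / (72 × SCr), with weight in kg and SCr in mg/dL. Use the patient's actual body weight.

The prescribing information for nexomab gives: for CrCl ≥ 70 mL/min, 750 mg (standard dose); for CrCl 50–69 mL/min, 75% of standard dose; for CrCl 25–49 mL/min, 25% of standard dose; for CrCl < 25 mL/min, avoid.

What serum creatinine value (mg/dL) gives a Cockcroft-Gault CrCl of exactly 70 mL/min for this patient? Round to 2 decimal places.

Standard dose requires CrCl ≥ 70 mL/min.
Set (140 − 50) × 85.9 / (72 × SCr) = 70
SCr = (140 − 50) × 85.9 / (72 × 70) = 1.534 mg/dL

1.53 mg/dL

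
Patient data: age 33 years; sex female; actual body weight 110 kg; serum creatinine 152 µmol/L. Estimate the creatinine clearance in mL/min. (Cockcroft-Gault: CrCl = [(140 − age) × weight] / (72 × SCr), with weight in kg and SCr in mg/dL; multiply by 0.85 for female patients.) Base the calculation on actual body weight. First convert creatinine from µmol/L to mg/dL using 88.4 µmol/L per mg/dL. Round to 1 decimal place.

SCr = 152 / 88.4 = 1.719 mg/dL
CrCl = (140 − 33) × 110 / (72 × 1.719) × 0.85 = 11770.0 / 123.77 × 0.85 ≈ 80.8 mL/min

80.8 mL/min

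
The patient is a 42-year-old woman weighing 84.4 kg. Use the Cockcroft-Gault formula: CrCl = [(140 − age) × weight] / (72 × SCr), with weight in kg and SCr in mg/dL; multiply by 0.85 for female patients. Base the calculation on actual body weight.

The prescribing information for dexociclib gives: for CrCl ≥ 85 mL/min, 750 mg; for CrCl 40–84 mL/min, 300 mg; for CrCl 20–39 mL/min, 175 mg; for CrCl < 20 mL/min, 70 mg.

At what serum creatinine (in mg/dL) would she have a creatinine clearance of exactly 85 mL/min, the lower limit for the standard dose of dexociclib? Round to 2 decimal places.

1.15 mg/dL

Standard dose requires CrCl ≥ 85 mL/min.
Set (140 − 42) × 84.4 × 0.85 / (72 × SCr) = 85
SCr = (140 − 42) × 84.4 × 0.85 / (72 × 85) = 1.149 mg/dL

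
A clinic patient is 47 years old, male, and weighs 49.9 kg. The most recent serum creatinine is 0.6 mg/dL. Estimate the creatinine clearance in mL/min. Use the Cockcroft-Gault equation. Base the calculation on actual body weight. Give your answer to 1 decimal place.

107.4 mL/min

CrCl = (140 − 47) × 49.9 / (72 × 0.6) = 4640.7 / 43.20 ≈ 107.4 mL/min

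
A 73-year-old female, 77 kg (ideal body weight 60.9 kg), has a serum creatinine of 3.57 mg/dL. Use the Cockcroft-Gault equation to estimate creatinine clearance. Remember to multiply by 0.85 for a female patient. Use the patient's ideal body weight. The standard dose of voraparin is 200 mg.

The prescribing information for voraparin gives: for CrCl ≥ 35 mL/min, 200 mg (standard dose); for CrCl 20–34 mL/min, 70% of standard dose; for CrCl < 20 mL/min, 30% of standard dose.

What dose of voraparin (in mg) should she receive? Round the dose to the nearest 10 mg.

CrCl = (140 − 73) × 60.9 / (72 × 3.57) × 0.85 = 4080.3 / 257.04 × 0.85 ≈ 13.5 mL/min
CrCl ≈ 13 mL/min → bracket < 20 mL/min.
30% of 200 mg = 60 mg

60 mg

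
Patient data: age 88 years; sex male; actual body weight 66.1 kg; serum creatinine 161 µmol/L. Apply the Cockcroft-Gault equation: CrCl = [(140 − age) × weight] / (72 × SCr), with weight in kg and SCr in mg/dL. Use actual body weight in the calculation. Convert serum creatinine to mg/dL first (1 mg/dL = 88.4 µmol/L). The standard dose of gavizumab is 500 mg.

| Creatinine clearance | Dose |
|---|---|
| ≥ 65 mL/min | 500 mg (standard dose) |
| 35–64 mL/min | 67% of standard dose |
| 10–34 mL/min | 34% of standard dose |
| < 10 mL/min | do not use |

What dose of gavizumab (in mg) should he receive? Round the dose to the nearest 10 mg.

SCr = 161 / 88.4 = 1.821 mg/dL
CrCl = (140 − 88) × 66.1 / (72 × 1.821) = 3437.2 / 131.11 ≈ 26.2 mL/min
CrCl ≈ 26 mL/min → bracket 10–34 mL/min.
34% of 500 mg = 170 mg

170 mg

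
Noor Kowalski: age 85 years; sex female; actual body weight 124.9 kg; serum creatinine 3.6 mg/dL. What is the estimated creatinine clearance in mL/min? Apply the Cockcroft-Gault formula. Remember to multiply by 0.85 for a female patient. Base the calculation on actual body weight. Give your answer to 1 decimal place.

22.5 mL/min

CrCl = (140 − 85) × 124.9 / (72 × 3.6) × 0.85 = 6869.5 / 259.20 × 0.85 ≈ 22.5 mL/min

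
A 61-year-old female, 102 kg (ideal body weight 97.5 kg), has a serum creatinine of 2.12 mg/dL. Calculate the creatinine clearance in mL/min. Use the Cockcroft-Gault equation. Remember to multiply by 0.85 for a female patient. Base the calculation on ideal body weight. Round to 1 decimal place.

CrCl = (140 − 61) × 97.5 / (72 × 2.12) × 0.85 = 7702.5 / 152.64 × 0.85 ≈ 42.9 mL/min

42.9 mL/min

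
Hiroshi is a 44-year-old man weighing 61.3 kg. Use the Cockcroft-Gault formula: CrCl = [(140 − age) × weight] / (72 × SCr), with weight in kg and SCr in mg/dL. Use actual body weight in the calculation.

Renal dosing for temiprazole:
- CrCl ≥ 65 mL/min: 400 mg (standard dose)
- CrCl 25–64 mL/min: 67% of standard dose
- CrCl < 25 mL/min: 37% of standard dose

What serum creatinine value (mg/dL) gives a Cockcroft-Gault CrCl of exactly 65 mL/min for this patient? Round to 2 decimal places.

1.26 mg/dL

Standard dose requires CrCl ≥ 65 mL/min.
Set (140 − 44) × 61.3 / (72 × SCr) = 65
SCr = (140 − 44) × 61.3 / (72 × 65) = 1.257 mg/dL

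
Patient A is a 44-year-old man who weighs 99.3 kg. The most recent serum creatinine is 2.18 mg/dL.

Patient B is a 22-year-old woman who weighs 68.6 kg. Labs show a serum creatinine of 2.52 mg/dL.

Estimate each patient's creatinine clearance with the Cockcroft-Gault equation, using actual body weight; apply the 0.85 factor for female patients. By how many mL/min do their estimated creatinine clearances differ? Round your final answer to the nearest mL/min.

Patient A: CrCl = (140 − 44) × 99.3 / (72 × 2.18) = 9532.8 / 156.96 ≈ 60.7 mL/min
Patient B: CrCl = (140 − 22) × 68.6 / (72 × 2.52) × 0.85 = 8094.8 / 181.44 × 0.85 ≈ 37.9 mL/min
|60.7 − 37.9| = 22.8 mL/min

23 mL/min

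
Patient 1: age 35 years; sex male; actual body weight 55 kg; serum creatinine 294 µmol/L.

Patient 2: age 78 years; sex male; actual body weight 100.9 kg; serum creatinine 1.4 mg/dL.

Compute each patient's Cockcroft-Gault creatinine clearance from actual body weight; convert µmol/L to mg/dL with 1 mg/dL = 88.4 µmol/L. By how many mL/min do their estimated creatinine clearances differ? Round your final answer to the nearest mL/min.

38 mL/min

Patient 1: SCr = 294 / 88.4 = 3.326 mg/dL
Patient 1: CrCl = (140 − 35) × 55 / (72 × 3.326) = 5775.0 / 239.47 ≈ 24.1 mL/min
Patient 2: CrCl = (140 − 78) × 100.9 / (72 × 1.4) = 6255.8 / 100.80 ≈ 62.1 mL/min
|24.1 − 62.1| = 38.0 mL/min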